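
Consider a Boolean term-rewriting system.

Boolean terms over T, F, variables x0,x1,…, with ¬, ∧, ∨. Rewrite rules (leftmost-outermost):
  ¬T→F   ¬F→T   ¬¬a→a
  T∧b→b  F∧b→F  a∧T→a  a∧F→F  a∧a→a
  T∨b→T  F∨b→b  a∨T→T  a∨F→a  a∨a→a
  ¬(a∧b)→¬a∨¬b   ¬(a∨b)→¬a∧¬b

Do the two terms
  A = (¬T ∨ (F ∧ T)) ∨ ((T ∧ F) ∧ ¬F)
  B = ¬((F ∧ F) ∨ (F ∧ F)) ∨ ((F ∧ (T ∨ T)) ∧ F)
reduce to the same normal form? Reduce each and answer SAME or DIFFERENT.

Answer: DIFFERENT — A ⇓ F, B ⇓ T

Working:
Term A:
  start: (¬T ∨ (F ∧ T)) ∨ ((T ∧ F) ∧ ¬F)
  →1  (F ∨ (F ∧ T)) ∨ ((T ∧ F) ∧ ¬F)
  →2  (F ∧ T) ∨ ((T ∧ F) ∧ ¬F)
  →3  F ∨ ((T ∧ F) ∧ ¬F)
  →4  (T ∧ F) ∧ ¬F
  →5  F ∧ ¬F
  →6  F

Term B:
  start: ¬((F ∧ F) ∨ (F ∧ F)) ∨ ((F ∧ (T ∨ T)) ∧ F)
  →1  (¬(F ∧ F) ∧ ¬(F ∧ F)) ∨ ((F ∧ (T ∨ T)) ∧ F)
  →2  ¬(F ∧ F) ∨ ((F ∧ (T ∨ T)) ∧ F)
  →3  (¬F ∨ ¬F) ∨ ((F ∧ (T ∨ T)) ∧ F)
  →4  ¬F ∨ ((F ∧ (T ∨ T)) ∧ F)
  →5  T ∨ ((F ∧ (T ∨ T)) ∧ F)
  →6  T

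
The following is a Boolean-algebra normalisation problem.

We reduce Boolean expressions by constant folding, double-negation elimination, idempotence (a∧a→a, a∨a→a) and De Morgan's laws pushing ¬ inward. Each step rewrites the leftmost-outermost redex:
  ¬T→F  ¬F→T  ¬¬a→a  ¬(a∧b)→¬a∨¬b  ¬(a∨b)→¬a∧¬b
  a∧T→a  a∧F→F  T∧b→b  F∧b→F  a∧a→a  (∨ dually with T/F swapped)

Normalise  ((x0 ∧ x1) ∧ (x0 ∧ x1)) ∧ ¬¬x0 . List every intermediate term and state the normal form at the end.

Answer: normal form = (x0 ∧ x1) ∧ x0  (in 2 steps)

Working:
  start: ((x0 ∧ x1) ∧ (x0 ∧ x1)) ∧ ¬¬x0
  →1  (x0 ∧ x1) ∧ ¬¬x0
  →2  (x0 ∧ x1) ∧ x0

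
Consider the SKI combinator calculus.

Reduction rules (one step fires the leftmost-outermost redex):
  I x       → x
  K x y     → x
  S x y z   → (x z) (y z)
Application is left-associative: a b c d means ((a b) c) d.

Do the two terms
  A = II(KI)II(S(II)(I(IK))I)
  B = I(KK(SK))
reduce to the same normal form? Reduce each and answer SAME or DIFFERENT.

Term A:
  start: II(KI)II(S(II)(I(IK))I)
  →1  I(KI)II(S(II)(I(IK))I)
  →2  KIII(S(II)(I(IK))I)
  →3  II(S(II)(I(IK))I)
  →4  I(S(II)(I(IK))I)
  →5  S(II)(I(IK))I
  →6  III(I(IK)I)
  →7  II(I(IK)I)
  →8  I(I(IK)I)
  →9  I(IK)I
  →10  IKI
  →11  KI

Term B:
  start: I(KK(SK))
  →1  KK(SK)
  →2  K

Answer: DIFFERENT — A ⇓ KI, B ⇓ K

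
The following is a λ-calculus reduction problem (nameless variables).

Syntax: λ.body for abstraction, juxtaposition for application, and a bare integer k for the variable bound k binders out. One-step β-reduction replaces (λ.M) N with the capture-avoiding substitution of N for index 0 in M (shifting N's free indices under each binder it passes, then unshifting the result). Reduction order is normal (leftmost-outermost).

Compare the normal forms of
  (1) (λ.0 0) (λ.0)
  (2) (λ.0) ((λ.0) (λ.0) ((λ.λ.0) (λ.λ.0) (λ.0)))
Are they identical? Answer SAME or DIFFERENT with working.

Answer: SAME — A ⇓ λ.0, B ⇓ λ.0

Reduction:
Term A:
  start: (λ.0 0) (λ.0)
  step 1: (λ.0) (λ.0)
  step 2: λ.0

Term B:
  start: (λ.0) ((λ.0) (λ.0) ((λ.λ.0) (λ.λ.0) (λ.0)))
  step 1: (λ.0) (λ.0) ((λ.λ.0) (λ.λ.0) (λ.0))
  step 2: (λ.0) ((λ.λ.0) (λ.λ.0) (λ.0))
  step 3: (λ.λ.0) (λ.λ.0) (λ.0)
  step 4: (λ.0) (λ.0)
  step 5: λ.0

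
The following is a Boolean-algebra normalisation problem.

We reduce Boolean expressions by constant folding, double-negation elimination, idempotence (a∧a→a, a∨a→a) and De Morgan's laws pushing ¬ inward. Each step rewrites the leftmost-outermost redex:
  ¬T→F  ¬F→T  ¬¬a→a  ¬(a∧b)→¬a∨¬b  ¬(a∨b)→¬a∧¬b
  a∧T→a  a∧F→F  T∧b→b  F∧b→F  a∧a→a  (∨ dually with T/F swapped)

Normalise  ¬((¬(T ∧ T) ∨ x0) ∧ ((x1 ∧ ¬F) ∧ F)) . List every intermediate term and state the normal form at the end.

Answer: normal form = T  (in 12 steps)

Reduction:
  start: ¬((¬(T ∧ T) ∨ x0) ∧ ((x1 ∧ ¬F) ∧ F))
  step 1: ¬(¬(T ∧ T) ∨ x0) ∨ ¬((x1 ∧ ¬F) ∧ F)
  step 2: (¬¬(T ∧ T) ∧ ¬x0) ∨ ¬((x1 ∧ ¬F) ∧ F)
  step 3: ((T ∧ T) ∧ ¬x0) ∨ ¬((x1 ∧ ¬F) ∧ F)
  step 4: (T ∧ ¬x0) ∨ ¬((x1 ∧ ¬F) ∧ F)
  step 5: ¬x0 ∨ ¬((x1 ∧ ¬F) ∧ F)
  step 6: ¬x0 ∨ (¬(x1 ∧ ¬F) ∨ ¬F)
  step 7: ¬x0 ∨ ((¬x1 ∨ ¬¬F) ∨ ¬F)
  step 8: ¬x0 ∨ ((¬x1 ∨ F) ∨ ¬F)
  step 9: ¬x0 ∨ (¬x1 ∨ ¬F)
  step 10: ¬x0 ∨ (¬x1 ∨ T)
  step 11: ¬x0 ∨ T
  step 12: T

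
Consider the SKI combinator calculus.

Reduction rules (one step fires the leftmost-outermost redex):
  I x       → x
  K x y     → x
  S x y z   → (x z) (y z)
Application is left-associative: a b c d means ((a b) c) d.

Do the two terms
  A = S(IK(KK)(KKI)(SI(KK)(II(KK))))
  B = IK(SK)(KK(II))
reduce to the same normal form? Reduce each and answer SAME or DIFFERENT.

Term A:
  start: S(IK(KK)(KKI)(SI(KK)(II(KK))))
  step 1: S(K(KK)(KKI)(SI(KK)(II(KK))))
  step 2: S(KK(SI(KK)(II(KK))))
  step 3: SK

Term B:
  start: IK(SK)(KK(II))
  step 1: K(SK)(KK(II))
  step 2: SK

Answer: SAME — A ⇓ SK, B ⇓ SK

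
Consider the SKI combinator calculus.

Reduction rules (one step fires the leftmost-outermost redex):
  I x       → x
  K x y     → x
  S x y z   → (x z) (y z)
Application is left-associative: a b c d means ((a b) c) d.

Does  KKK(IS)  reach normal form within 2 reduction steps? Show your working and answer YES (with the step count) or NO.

  start: KKK(IS)
  step 1: K(IS)
  step 2: KS

Answer: YES — reaches normal form KS in 2 ≤ 2 steps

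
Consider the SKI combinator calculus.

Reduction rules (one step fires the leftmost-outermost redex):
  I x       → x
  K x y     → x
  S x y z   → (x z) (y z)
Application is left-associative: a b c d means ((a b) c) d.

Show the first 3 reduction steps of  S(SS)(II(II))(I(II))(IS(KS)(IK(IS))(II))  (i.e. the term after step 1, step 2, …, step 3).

  start: S(SS)(II(II))(I(II))(IS(KS)(IK(IS))(II))
  step 1: SS(I(II))(II(II)(I(II)))(IS(KS)(IK(IS))(II))
  step 2: S(II(II)(I(II)))(I(II)(II(II)(I(II))))(IS(KS)(IK(IS))(II))
  step 3: II(II)(I(II))(IS(KS)(IK(IS))(II))(I(II)(II(II)(I(II)))(IS(KS)(IK(IS))(II)))

Answer: after 3 steps: II(II)(I(II))(IS(KS)(IK(IS))(II))(I(II)(II(II)(I(II)))(IS(KS)(IK(IS))(II)))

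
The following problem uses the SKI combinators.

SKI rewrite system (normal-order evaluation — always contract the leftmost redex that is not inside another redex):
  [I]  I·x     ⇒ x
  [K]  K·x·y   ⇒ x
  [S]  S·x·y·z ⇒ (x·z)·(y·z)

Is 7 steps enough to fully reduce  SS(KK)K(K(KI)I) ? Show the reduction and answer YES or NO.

  start: SS(KK)K(K(KI)I)
  [1] SK(KKK)(K(KI)I)
  [2] K(K(KI)I)(KKK(K(KI)I))
  [3] K(KI)I
  [4] KI

Answer: YES — reaches normal form KI in 4 ≤ 7 steps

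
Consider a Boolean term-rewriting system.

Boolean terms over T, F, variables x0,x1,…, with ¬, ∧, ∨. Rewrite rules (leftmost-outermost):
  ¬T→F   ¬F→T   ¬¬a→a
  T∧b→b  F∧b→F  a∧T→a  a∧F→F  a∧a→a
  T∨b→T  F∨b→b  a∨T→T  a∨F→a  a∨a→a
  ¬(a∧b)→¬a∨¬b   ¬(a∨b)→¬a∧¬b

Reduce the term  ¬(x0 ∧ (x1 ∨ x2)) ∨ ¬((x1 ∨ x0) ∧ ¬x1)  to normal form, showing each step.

  start: ¬(x0 ∧ (x1 ∨ x2)) ∨ ¬((x1 ∨ x0) ∧ ¬x1)
  [1] (¬x0 ∨ ¬(x1 ∨ x2)) ∨ ¬((x1 ∨ x0) ∧ ¬x1)
  [2] (¬x0 ∨ (¬x1 ∧ ¬x2)) ∨ ¬((x1 ∨ x0) ∧ ¬x1)
  [3] (¬x0 ∨ (¬x1 ∧ ¬x2)) ∨ (¬(x1 ∨ x0) ∨ ¬¬x1)
  [4] (¬x0 ∨ (¬x1 ∧ ¬x2)) ∨ ((¬x1 ∧ ¬x0) ∨ ¬¬x1)
  [5] (¬x0 ∨ (¬x1 ∧ ¬x2)) ∨ ((¬x1 ∧ ¬x0) ∨ x1)

Answer: normal form = (¬x0 ∨ (¬x1 ∧ ¬x2)) ∨ ((¬x1 ∧ ¬x0) ∨ x1)  (in 5 steps)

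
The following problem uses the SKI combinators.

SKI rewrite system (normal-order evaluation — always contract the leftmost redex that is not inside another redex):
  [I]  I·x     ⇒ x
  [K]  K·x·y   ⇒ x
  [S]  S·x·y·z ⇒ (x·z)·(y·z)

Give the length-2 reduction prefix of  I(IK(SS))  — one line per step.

Answer: after 2 steps: K(SS)

Working:
  start: I(IK(SS))
  step 1: IK(SS)
  step 2: K(SS)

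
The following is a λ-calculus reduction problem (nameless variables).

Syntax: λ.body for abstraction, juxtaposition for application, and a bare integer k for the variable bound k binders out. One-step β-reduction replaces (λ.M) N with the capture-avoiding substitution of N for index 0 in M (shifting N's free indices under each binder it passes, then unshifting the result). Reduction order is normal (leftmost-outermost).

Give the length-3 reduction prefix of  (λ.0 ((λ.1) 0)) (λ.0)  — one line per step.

  start: (λ.0 ((λ.1) 0)) (λ.0)
  [1] (λ.0) ((λ.λ.0) (λ.0))
  [2] (λ.λ.0) (λ.0)
  [3] λ.0

Answer: after 3 steps: λ.0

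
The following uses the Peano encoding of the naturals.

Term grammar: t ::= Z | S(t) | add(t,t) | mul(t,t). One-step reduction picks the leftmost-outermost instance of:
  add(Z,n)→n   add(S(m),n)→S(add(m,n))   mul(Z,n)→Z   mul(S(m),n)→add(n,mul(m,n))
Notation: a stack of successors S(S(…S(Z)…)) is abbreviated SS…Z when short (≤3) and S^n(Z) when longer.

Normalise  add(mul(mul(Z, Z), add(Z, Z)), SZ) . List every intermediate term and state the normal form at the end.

  start: add(mul(mul(Z, Z), add(Z, Z)), SZ)
  step 1: add(mul(Z, add(Z, Z)), SZ)
  step 2: add(Z, SZ)
  step 3: SZ

Answer: normal form = SZ  (in 3 steps)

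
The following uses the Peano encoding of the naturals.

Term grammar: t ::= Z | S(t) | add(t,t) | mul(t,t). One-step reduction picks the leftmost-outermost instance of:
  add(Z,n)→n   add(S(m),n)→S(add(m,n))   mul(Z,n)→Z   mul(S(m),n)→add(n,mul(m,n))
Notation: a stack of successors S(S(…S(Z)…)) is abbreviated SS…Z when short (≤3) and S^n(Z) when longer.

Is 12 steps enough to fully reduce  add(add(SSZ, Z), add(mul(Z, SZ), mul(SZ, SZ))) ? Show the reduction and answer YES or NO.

  start: add(add(SSZ, Z), add(mul(Z, SZ), mul(SZ, SZ)))
  →1  add(S(add(SZ, Z)), add(mul(Z, SZ), mul(SZ, SZ)))
  →2  S(add(add(SZ, Z), add(mul(Z, SZ), mul(SZ, SZ))))
  →3  S(add(S(add(Z, Z)), add(mul(Z, SZ), mul(SZ, SZ))))
  →4  S(S(add(add(Z, Z), add(mul(Z, SZ), mul(SZ, SZ)))))
  →5  S(S(add(Z, add(mul(Z, SZ), mul(SZ, SZ)))))
  →6  S(S(add(mul(Z, SZ), mul(SZ, SZ))))
  →7  S(S(add(Z, mul(SZ, SZ))))
  →8  S(S(mul(SZ, SZ)))
  →9  S(S(add(SZ, mul(Z, SZ))))
  →10  S(S(S(add(Z, mul(Z, SZ)))))
  →11  S(S(S(mul(Z, SZ))))
  →12  SSSZ

Answer: YES — reaches normal form SSSZ in 12 ≤ 12 steps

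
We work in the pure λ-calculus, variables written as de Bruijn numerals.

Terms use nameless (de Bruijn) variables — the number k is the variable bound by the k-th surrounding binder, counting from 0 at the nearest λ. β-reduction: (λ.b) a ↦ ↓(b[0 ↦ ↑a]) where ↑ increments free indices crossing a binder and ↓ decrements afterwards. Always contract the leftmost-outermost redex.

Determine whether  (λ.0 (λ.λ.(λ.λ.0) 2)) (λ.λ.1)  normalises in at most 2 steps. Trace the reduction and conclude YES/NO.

Answer: NO — after 2 steps the term is λ.λ.λ.(λ.λ.0) (λ.λ.1), not yet normal

Working:
  start: (λ.0 (λ.λ.(λ.λ.0) 2)) (λ.λ.1)
  step 1: (λ.λ.1) (λ.λ.(λ.λ.0) (λ.λ.1))
  step 2: λ.λ.λ.(λ.λ.0) (λ.λ.1)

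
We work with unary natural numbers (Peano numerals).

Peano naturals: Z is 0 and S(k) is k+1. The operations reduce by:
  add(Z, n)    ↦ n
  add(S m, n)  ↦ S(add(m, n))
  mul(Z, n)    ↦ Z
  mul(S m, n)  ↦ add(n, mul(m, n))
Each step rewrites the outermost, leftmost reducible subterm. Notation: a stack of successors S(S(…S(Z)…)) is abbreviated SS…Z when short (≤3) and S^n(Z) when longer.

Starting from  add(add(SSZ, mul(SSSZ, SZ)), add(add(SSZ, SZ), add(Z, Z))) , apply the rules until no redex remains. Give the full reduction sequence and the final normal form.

Answer: normal form = S^8(Z)  (in 27 steps)

Derivation:
  start: add(add(SSZ, mul(SSSZ, SZ)), add(add(SSZ, SZ), add(Z, Z)))
  [1] add(S(add(SZ, mul(SSSZ, SZ))), add(add(SSZ, SZ), add(Z, Z)))
  [2] S(add(add(SZ, mul(SSSZ, SZ)), add(add(SSZ, SZ), add(Z, Z))))
  [3] S(add(S(add(Z, mul(SSSZ, SZ))), add(add(SSZ, SZ), add(Z, Z))))
  [4] S(S(add(add(Z, mul(SSSZ, SZ)), add(add(SSZ, SZ), add(Z, Z)))))
  [5] S(S(add(mul(SSSZ, SZ), add(add(SSZ, SZ), add(Z, Z)))))
  [6] S(S(add(add(SZ, mul(SSZ, SZ)), add(add(SSZ, SZ), add(Z, Z)))))
  [7] S(S(add(S(add(Z, mul(SSZ, SZ))), add(add(SSZ, SZ), add(Z, Z)))))
  [8] S(S(S(add(add(Z, mul(SSZ, SZ)), add(add(SSZ, SZ), add(Z, Z))))))
  [9] S(S(S(add(mul(SSZ, SZ), add(add(SSZ, SZ), add(Z, Z))))))
  [10] S(S(S(add(add(SZ, mul(SZ, SZ)), add(add(SSZ, SZ), add(Z, Z))))))
  [11] S(S(S(add(S(add(Z, mul(SZ, SZ))), add(add(SSZ, SZ), add(Z, Z))))))
  [12] S(S(S(S(add(add(Z, mul(SZ, SZ)), add(add(SSZ, SZ), add(Z, Z)))))))
  [13] S(S(S(S(add(mul(SZ, SZ), add(add(SSZ, SZ), add(Z, Z)))))))
  [14] S(S(S(S(add(add(SZ, mul(Z, SZ)), add(add(SSZ, SZ), add(Z, Z)))))))
  [15] S(S(S(S(add(S(add(Z, mul(Z, SZ))), add(add(SSZ, SZ), add(Z, Z)))))))
  [16] S(S(S(S(S(add(add(Z, mul(Z, SZ)), add(add(SSZ, SZ), add(Z, Z))))))))
  [17] S(S(S(S(S(add(mul(Z, SZ), add(add(SSZ, SZ), add(Z, Z))))))))
  [18] S(S(S(S(S(add(Z, add(add(SSZ, SZ), add(Z, Z))))))))
  [19] S(S(S(S(S(add(add(SSZ, SZ), add(Z, Z)))))))
  [20] S(S(S(S(S(add(S(add(SZ, SZ)), add(Z, Z)))))))
  [21] S(S(S(S(S(S(add(add(SZ, SZ), add(Z, Z))))))))
  [22] S(S(S(S(S(S(add(S(add(Z, SZ)), add(Z, Z))))))))
  [23] S(S(S(S(S(S(S(add(add(Z, SZ), add(Z, Z)))))))))
  [24] S(S(S(S(S(S(S(add(SZ, add(Z, Z)))))))))
  [25] S(S(S(S(S(S(S(S(add(Z, add(Z, Z))))))))))
  [26] S(S(S(S(S(S(S(S(add(Z, Z)))))))))
  [27] S^8(Z)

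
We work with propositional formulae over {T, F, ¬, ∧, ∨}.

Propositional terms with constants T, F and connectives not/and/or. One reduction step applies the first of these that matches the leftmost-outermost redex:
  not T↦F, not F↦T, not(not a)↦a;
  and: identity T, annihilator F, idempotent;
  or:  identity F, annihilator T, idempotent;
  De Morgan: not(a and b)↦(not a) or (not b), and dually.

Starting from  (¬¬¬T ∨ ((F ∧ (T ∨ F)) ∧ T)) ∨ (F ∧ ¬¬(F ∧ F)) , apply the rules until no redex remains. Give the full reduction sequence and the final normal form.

Answer: normal form = F  (in 7 steps)

Derivation:
  start: (¬¬¬T ∨ ((F ∧ (T ∨ F)) ∧ T)) ∨ (F ∧ ¬¬(F ∧ F))
  [1] (¬T ∨ ((F ∧ (T ∨ F)) ∧ T)) ∨ (F ∧ ¬¬(F ∧ F))
  [2] (F ∨ ((F ∧ (T ∨ F)) ∧ T)) ∨ (F ∧ ¬¬(F ∧ F))
  [3] ((F ∧ (T ∨ F)) ∧ T) ∨ (F ∧ ¬¬(F ∧ F))
  [4] (F ∧ (T ∨ F)) ∨ (F ∧ ¬¬(F ∧ F))
  [5] F ∨ (F ∧ ¬¬(F ∧ F))
  [6] F ∧ ¬¬(F ∧ F)
  [7] F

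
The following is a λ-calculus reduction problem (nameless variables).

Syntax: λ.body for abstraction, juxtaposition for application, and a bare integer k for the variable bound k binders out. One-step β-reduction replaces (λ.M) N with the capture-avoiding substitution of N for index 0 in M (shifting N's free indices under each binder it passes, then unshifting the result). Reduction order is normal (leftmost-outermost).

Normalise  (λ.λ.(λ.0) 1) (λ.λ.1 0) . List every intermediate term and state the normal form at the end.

Answer: normal form = λ.λ.λ.1 0  (in 2 steps)

Derivation:
  start: (λ.λ.(λ.0) 1) (λ.λ.1 0)
  [1] λ.(λ.0) (λ.λ.1 0)
  [2] λ.λ.λ.1 0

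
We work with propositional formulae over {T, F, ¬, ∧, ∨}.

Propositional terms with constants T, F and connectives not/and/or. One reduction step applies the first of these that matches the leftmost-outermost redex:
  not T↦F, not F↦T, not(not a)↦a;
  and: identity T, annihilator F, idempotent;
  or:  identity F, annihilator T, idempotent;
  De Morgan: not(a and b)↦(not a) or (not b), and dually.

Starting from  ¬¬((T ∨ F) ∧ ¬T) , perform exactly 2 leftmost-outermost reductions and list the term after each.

Answer: after 2 steps: T ∧ ¬T

Reduction:
  start: ¬¬((T ∨ F) ∧ ¬T)
  step 1: (T ∨ F) ∧ ¬T
  step 2: T ∧ ¬T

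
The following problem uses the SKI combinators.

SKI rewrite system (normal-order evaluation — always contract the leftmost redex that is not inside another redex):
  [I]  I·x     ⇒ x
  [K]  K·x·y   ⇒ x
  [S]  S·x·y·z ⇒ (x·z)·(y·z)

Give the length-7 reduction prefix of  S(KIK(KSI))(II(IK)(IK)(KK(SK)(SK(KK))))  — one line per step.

Answer: after 7 steps: SS(IK)

Derivation:
  start: S(KIK(KSI))(II(IK)(IK)(KK(SK)(SK(KK))))
  [1] S(I(KSI))(II(IK)(IK)(KK(SK)(SK(KK))))
  [2] S(KSI)(II(IK)(IK)(KK(SK)(SK(KK))))
  [3] SS(II(IK)(IK)(KK(SK)(SK(KK))))
  [4] SS(I(IK)(IK)(KK(SK)(SK(KK))))
  [5] SS(IK(IK)(KK(SK)(SK(KK))))
  [6] SS(K(IK)(KK(SK)(SK(KK))))
  [7] SS(IK)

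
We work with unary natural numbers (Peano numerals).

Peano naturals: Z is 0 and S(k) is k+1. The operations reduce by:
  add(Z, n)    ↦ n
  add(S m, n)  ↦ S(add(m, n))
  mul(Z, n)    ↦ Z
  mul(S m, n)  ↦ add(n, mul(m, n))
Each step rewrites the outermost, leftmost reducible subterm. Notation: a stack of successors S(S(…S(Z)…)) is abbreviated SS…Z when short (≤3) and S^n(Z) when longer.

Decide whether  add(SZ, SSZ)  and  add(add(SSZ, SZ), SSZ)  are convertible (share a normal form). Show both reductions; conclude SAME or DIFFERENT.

Answer: DIFFERENT — A ⇓ SSSZ, B ⇓ S^5(Z)

Working:
Term A:
  start: add(SZ, SSZ)
  step 1: S(add(Z, SSZ))
  step 2: SSSZ

Term B:
  start: add(add(SSZ, SZ), SSZ)
  step 1: add(S(add(SZ, SZ)), SSZ)
  step 2: S(add(add(SZ, SZ), SSZ))
  step 3: S(add(S(add(Z, SZ)), SSZ))
  step 4: S(S(add(add(Z, SZ), SSZ)))
  step 5: S(S(add(SZ, SSZ)))
  step 6: S(S(S(add(Z, SSZ))))
  step 7: S^5(Z)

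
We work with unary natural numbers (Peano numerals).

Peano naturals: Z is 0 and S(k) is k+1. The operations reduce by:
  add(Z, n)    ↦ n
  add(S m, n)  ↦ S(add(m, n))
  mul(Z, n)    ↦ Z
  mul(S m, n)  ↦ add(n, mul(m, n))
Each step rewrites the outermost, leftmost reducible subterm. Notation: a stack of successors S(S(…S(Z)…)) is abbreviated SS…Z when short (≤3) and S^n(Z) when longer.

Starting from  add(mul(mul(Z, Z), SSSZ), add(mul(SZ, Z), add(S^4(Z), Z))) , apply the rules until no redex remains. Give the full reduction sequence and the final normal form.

  start: add(mul(mul(Z, Z), SSSZ), add(mul(SZ, Z), add(S^4(Z), Z)))
  →1  add(mul(Z, SSSZ), add(mul(SZ, Z), add(S^4(Z), Z)))
  →2  add(Z, add(mul(SZ, Z), add(S^4(Z), Z)))
  →3  add(mul(SZ, Z), add(S^4(Z), Z))
  →4  add(add(Z, mul(Z, Z)), add(S^4(Z), Z))
  →5  add(mul(Z, Z), add(S^4(Z), Z))
  →6  add(Z, add(S^4(Z), Z))
  →7  add(S^4(Z), Z)
  →8  S(add(SSSZ, Z))
  →9  S(S(add(SSZ, Z)))
  →10  S(S(S(add(SZ, Z))))
  →11  S(S(S(S(add(Z, Z)))))
  →12  S^4(Z)

Answer: normal form = S^4(Z)  (in 12 steps)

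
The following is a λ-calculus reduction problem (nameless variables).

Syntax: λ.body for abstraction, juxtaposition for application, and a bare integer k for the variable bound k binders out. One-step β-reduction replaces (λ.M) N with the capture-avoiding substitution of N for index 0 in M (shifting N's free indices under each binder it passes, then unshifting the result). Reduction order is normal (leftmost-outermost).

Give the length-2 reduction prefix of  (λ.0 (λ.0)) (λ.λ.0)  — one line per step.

  start: (λ.0 (λ.0)) (λ.λ.0)
  step 1: (λ.λ.0) (λ.0)
  step 2: λ.0

Answer: after 2 steps: λ.0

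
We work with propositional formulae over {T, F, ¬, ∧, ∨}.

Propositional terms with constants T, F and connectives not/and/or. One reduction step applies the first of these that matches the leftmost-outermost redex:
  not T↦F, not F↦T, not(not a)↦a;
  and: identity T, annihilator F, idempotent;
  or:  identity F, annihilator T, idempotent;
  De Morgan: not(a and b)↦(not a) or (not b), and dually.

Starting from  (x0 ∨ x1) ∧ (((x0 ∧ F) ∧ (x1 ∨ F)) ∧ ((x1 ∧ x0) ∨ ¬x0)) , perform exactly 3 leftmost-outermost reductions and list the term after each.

  start: (x0 ∨ x1) ∧ (((x0 ∧ F) ∧ (x1 ∨ F)) ∧ ((x1 ∧ x0) ∨ ¬x0))
  [1] (x0 ∨ x1) ∧ ((F ∧ (x1 ∨ F)) ∧ ((x1 ∧ x0) ∨ ¬x0))
  [2] (x0 ∨ x1) ∧ (F ∧ ((x1 ∧ x0) ∨ ¬x0))
  [3] (x0 ∨ x1) ∧ F

Answer: after 3 steps: (x0 ∨ x1) ∧ F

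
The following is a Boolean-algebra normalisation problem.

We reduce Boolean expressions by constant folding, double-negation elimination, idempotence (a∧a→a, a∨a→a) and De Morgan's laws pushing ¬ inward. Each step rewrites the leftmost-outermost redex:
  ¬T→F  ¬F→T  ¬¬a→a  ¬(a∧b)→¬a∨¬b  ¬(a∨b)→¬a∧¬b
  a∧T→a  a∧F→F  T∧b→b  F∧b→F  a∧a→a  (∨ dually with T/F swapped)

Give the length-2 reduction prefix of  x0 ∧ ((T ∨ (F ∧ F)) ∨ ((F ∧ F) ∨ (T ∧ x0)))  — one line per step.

Answer: after 2 steps: x0 ∧ T

Working:
  start: x0 ∧ ((T ∨ (F ∧ F)) ∨ ((F ∧ F) ∨ (T ∧ x0)))
  →1  x0 ∧ (T ∨ ((F ∧ F) ∨ (T ∧ x0)))
  →2  x0 ∧ T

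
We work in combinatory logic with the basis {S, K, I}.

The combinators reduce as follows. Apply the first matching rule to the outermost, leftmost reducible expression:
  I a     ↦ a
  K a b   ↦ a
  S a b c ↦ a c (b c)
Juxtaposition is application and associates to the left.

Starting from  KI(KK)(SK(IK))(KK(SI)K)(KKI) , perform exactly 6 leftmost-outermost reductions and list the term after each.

Answer: after 6 steps: K

Working:
  start: KI(KK)(SK(IK))(KK(SI)K)(KKI)
  →1  I(SK(IK))(KK(SI)K)(KKI)
  →2  SK(IK)(KK(SI)K)(KKI)
  →3  K(KK(SI)K)(IK(KK(SI)K))(KKI)
  →4  KK(SI)K(KKI)
  →5  KK(KKI)
  →6  K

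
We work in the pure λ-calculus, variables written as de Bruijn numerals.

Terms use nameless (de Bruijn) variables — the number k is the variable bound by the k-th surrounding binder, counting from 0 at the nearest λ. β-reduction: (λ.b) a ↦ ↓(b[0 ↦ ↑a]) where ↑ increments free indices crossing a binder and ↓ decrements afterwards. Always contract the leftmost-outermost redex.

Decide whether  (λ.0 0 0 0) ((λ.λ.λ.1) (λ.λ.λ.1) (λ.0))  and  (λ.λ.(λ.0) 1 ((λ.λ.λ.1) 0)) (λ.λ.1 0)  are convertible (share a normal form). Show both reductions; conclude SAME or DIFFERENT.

Answer: DIFFERENT — A ⇓ λ.0, B ⇓ λ.λ.λ.1

Reduction:
Term A:
  start: (λ.0 0 0 0) ((λ.λ.λ.1) (λ.λ.λ.1) (λ.0))
  →1  (λ.λ.λ.1) (λ.λ.λ.1) (λ.0) ((λ.λ.λ.1) (λ.λ.λ.1) (λ.0)) ((λ.λ.λ.1) (λ.λ.λ.1) (λ.0)) ((λ.λ.λ.1) (λ.λ.λ.1) (λ.0))
  →2  (λ.λ.1) (λ.0) ((λ.λ.λ.1) (λ.λ.λ.1) (λ.0)) ((λ.λ.λ.1) (λ.λ.λ.1) (λ.0)) ((λ.λ.λ.1) (λ.λ.λ.1) (λ.0))
  →3  (λ.λ.0) ((λ.λ.λ.1) (λ.λ.λ.1) (λ.0)) ((λ.λ.λ.1) (λ.λ.λ.1) (λ.0)) ((λ.λ.λ.1) (λ.λ.λ.1) (λ.0))
  →4  (λ.0) ((λ.λ.λ.1) (λ.λ.λ.1) (λ.0)) ((λ.λ.λ.1) (λ.λ.λ.1) (λ.0))
  →5  (λ.λ.λ.1) (λ.λ.λ.1) (λ.0) ((λ.λ.λ.1) (λ.λ.λ.1) (λ.0))
  →6  (λ.λ.1) (λ.0) ((λ.λ.λ.1) (λ.λ.λ.1) (λ.0))
  →7  (λ.λ.0) ((λ.λ.λ.1) (λ.λ.λ.1) (λ.0))
  →8  λ.0

Term B:
  start: (λ.λ.(λ.0) 1 ((λ.λ.λ.1) 0)) (λ.λ.1 0)
  →1  λ.(λ.0) (λ.λ.1 0) ((λ.λ.λ.1) 0)
  →2  λ.(λ.λ.1 0) ((λ.λ.λ.1) 0)
  →3  λ.λ.(λ.λ.λ.1) 1 0
  →4  λ.λ.(λ.λ.1) 0
  →5  λ.λ.λ.1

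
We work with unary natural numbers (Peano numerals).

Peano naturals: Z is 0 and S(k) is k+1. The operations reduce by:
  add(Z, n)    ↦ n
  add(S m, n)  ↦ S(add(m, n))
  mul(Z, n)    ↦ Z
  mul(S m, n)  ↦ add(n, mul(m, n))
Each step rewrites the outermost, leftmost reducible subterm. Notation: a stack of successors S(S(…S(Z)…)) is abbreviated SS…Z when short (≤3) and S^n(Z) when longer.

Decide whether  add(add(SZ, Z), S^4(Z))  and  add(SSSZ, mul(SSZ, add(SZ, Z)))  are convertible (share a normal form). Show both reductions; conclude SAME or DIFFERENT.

Answer: SAME — A ⇓ S^5(Z), B ⇓ S^5(Z)

Working:
Term A:
  start: add(add(SZ, Z), S^4(Z))
  →1  add(S(add(Z, Z)), S^4(Z))
  →2  S(add(add(Z, Z), S^4(Z)))
  →3  S(add(Z, S^4(Z)))
  →4  S^5(Z)

Term B:
  start: add(SSSZ, mul(SSZ, add(SZ, Z)))
  →1  S(add(SSZ, mul(SSZ, add(SZ, Z))))
  →2  S(S(add(SZ, mul(SSZ, add(SZ, Z)))))
  →3  S(S(S(add(Z, mul(SSZ, add(SZ, Z))))))
  →4  S(S(S(mul(SSZ, add(SZ, Z)))))
  →5  S(S(S(add(add(SZ, Z), mul(SZ, add(SZ, Z))))))
  →6  S(S(S(add(S(add(Z, Z)), mul(SZ, add(SZ, Z))))))
  →7  S(S(S(S(add(add(Z, Z), mul(SZ, add(SZ, Z)))))))
  →8  S(S(S(S(add(Z, mul(SZ, add(SZ, Z)))))))
  →9  S(S(S(S(mul(SZ, add(SZ, Z))))))
  →10  S(S(S(S(add(add(SZ, Z), mul(Z, add(SZ, Z)))))))
  →11  S(S(S(S(add(S(add(Z, Z)), mul(Z, add(SZ, Z)))))))
  →12  S(S(S(S(S(add(add(Z, Z), mul(Z, add(SZ, Z))))))))
  →13  S(S(S(S(S(add(Z, mul(Z, add(SZ, Z))))))))
  →14  S(S(S(S(S(mul(Z, add(SZ, Z)))))))
  →15  S^5(Z)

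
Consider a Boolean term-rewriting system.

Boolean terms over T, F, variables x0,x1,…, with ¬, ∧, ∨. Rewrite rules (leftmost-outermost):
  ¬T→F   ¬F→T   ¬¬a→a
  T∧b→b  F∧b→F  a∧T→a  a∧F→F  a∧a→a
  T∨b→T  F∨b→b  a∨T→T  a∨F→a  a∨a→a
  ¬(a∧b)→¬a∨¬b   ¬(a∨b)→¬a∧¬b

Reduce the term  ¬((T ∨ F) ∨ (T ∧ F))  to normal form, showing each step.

  start: ¬((T ∨ F) ∨ (T ∧ F))
  [1] ¬(T ∨ F) ∧ ¬(T ∧ F)
  [2] (¬T ∧ ¬F) ∧ ¬(T ∧ F)
  [3] (F ∧ ¬F) ∧ ¬(T ∧ F)
  [4] F ∧ ¬(T ∧ F)
  [5] F

Answer: normal form = F  (in 5 steps)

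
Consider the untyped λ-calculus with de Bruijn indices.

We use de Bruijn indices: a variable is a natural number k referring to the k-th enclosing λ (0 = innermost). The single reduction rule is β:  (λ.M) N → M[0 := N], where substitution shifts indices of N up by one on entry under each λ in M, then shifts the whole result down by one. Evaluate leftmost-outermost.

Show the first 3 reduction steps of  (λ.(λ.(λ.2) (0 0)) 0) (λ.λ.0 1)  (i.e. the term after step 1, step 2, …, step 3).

Answer: after 3 steps: λ.λ.0 1

Reduction:
  start: (λ.(λ.(λ.2) (0 0)) 0) (λ.λ.0 1)
  [1] (λ.(λ.λ.λ.0 1) (0 0)) (λ.λ.0 1)
  [2] (λ.λ.λ.0 1) ((λ.λ.0 1) (λ.λ.0 1))
  [3] λ.λ.0 1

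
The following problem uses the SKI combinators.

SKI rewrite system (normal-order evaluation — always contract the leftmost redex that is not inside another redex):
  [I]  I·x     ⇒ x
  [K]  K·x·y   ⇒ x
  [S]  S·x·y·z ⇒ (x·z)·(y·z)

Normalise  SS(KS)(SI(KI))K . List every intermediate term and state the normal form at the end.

  start: SS(KS)(SI(KI))K
  →1  S(SI(KI))(KS(SI(KI)))K
  →2  SI(KI)K(KS(SI(KI))K)
  →3  IK(KIK)(KS(SI(KI))K)
  →4  K(KIK)(KS(SI(KI))K)
  →5  KIK
  →6  I

Answer: normal form = I  (in 6 steps)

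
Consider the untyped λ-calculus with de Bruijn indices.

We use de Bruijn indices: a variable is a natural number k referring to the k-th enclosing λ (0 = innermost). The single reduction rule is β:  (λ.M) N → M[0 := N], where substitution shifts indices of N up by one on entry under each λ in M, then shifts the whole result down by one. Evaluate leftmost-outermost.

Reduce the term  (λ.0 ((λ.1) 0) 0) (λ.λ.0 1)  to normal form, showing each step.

Answer: normal form = λ.0 (λ.λ.0 1)  (in 5 steps)

Reduction:
  start: (λ.0 ((λ.1) 0) 0) (λ.λ.0 1)
  →1  (λ.λ.0 1) ((λ.λ.λ.0 1) (λ.λ.0 1)) (λ.λ.0 1)
  →2  (λ.0 ((λ.λ.λ.0 1) (λ.λ.0 1))) (λ.λ.0 1)
  →3  (λ.λ.0 1) ((λ.λ.λ.0 1) (λ.λ.0 1))
  →4  λ.0 ((λ.λ.λ.0 1) (λ.λ.0 1))
  →5  λ.0 (λ.λ.0 1)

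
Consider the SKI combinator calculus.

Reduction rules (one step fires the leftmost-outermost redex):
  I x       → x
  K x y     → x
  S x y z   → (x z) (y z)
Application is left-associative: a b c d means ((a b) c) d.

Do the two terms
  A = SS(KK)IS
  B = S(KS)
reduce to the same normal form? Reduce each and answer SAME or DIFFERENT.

Answer: SAME — A ⇓ S(KS), B ⇓ S(KS)

Reduction:
Term A:
  start: SS(KK)IS
  [1] SI(KKI)S
  [2] IS(KKIS)
  [3] S(KKIS)
  [4] S(KS)

Term B:
  start: S(KS)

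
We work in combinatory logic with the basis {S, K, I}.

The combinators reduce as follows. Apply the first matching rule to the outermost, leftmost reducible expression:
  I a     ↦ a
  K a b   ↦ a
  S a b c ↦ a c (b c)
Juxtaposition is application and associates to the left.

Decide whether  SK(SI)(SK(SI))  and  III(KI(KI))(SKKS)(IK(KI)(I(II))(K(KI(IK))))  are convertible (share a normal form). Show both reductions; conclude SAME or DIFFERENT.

Answer: DIFFERENT — A ⇓ SK(SI), B ⇓ SI

Derivation:
Term A:
  start: SK(SI)(SK(SI))
  [1] K(SK(SI))(SI(SK(SI)))
  [2] SK(SI)

Term B:
  start: III(KI(KI))(SKKS)(IK(KI)(I(II))(K(KI(IK))))
  [1] II(KI(KI))(SKKS)(IK(KI)(I(II))(K(KI(IK))))
  [2] I(KI(KI))(SKKS)(IK(KI)(I(II))(K(KI(IK))))
  [3] KI(KI)(SKKS)(IK(KI)(I(II))(K(KI(IK))))
  [4] I(SKKS)(IK(KI)(I(II))(K(KI(IK))))
  [5] SKKS(IK(KI)(I(II))(K(KI(IK))))
  [6] KS(KS)(IK(KI)(I(II))(K(KI(IK))))
  [7] S(IK(KI)(I(II))(K(KI(IK))))
  [8] S(K(KI)(I(II))(K(KI(IK))))
  [9] S(KI(K(KI(IK))))
  [10] SI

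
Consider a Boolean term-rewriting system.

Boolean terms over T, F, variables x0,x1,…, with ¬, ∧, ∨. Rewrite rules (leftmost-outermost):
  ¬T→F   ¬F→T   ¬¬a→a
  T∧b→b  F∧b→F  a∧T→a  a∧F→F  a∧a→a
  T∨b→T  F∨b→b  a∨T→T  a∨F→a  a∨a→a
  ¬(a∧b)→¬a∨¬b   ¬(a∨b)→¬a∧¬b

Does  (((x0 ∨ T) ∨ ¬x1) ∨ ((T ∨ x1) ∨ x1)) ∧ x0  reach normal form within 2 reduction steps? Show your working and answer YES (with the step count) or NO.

  start: (((x0 ∨ T) ∨ ¬x1) ∨ ((T ∨ x1) ∨ x1)) ∧ x0
  step 1: ((T ∨ ¬x1) ∨ ((T ∨ x1) ∨ x1)) ∧ x0
  step 2: (T ∨ ((T ∨ x1) ∨ x1)) ∧ x0

Answer: NO — after 2 steps the term is (T ∨ ((T ∨ x1) ∨ x1)) ∧ x0, not yet normal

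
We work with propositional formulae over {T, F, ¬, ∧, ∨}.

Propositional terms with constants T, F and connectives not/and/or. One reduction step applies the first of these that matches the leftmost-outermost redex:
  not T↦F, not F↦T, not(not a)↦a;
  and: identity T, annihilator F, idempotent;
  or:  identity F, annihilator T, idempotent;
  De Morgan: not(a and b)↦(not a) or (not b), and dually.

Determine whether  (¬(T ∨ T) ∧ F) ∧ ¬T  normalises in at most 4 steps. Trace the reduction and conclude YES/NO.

  start: (¬(T ∨ T) ∧ F) ∧ ¬T
  →1  F ∧ ¬T
  →2  F

Answer: YES — reaches normal form F in 2 ≤ 4 steps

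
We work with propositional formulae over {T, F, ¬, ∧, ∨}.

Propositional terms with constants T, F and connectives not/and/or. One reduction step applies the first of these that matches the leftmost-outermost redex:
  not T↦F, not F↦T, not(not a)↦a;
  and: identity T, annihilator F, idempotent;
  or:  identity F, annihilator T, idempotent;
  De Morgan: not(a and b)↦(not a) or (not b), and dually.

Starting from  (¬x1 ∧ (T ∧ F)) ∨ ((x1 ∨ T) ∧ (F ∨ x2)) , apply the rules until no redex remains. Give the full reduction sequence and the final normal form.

Answer: normal form = x2  (in 6 steps)

Working:
  start: (¬x1 ∧ (T ∧ F)) ∨ ((x1 ∨ T) ∧ (F ∨ x2))
  →1  (¬x1 ∧ F) ∨ ((x1 ∨ T) ∧ (F ∨ x2))
  →2  F ∨ ((x1 ∨ T) ∧ (F ∨ x2))
  →3  (x1 ∨ T) ∧ (F ∨ x2)
  →4  T ∧ (F ∨ x2)
  →5  F ∨ x2
  →6  x2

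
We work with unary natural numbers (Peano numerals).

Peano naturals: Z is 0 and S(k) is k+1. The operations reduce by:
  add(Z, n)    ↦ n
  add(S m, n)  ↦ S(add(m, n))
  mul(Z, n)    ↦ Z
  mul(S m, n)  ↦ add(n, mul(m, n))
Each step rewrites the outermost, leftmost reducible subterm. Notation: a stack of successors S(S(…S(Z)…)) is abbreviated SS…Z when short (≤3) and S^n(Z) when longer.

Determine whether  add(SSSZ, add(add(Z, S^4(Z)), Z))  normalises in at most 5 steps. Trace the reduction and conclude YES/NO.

Answer: NO — after 5 steps the term is S(S(S(add(S^4(Z), Z)))), not yet normal

Reduction:
  start: add(SSSZ, add(add(Z, S^4(Z)), Z))
  →1  S(add(SSZ, add(add(Z, S^4(Z)), Z)))
  →2  S(S(add(SZ, add(add(Z, S^4(Z)), Z))))
  →3  S(S(S(add(Z, add(add(Z, S^4(Z)), Z)))))
  →4  S(S(S(add(add(Z, S^4(Z)), Z))))
  →5  S(S(S(add(S^4(Z), Z))))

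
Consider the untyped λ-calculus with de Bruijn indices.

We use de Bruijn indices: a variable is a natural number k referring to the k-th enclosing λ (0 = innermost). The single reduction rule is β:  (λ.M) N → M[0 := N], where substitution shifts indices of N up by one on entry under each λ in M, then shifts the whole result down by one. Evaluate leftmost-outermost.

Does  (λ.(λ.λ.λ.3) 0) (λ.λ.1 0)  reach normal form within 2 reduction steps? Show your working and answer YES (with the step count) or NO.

  start: (λ.(λ.λ.λ.3) 0) (λ.λ.1 0)
  [1] (λ.λ.λ.λ.λ.1 0) (λ.λ.1 0)
  [2] λ.λ.λ.λ.1 0

Answer: YES — reaches normal form λ.λ.λ.λ.1 0 in 2 ≤ 2 steps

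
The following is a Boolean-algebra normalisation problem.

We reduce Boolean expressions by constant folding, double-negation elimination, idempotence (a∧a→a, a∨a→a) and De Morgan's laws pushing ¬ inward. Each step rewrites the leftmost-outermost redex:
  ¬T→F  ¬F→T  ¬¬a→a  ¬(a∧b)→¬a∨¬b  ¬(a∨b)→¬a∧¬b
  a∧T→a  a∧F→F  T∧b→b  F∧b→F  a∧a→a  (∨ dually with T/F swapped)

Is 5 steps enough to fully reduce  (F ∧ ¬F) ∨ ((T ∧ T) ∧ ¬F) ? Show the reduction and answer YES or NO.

Answer: YES — reaches normal form T in 5 ≤ 5 steps

Working:
  start: (F ∧ ¬F) ∨ ((T ∧ T) ∧ ¬F)
  [1] F ∨ ((T ∧ T) ∧ ¬F)
  [2] (T ∧ T) ∧ ¬F
  [3] T ∧ ¬F
  [4] ¬F
  [5] T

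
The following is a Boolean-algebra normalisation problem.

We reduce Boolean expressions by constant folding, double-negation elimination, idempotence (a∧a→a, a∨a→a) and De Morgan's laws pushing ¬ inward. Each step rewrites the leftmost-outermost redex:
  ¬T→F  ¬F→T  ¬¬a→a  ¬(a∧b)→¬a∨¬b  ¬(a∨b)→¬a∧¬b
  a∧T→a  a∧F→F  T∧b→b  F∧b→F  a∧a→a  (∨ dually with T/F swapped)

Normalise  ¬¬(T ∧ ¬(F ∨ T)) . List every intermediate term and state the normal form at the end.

  start: ¬¬(T ∧ ¬(F ∨ T))
  →1  T ∧ ¬(F ∨ T)
  →2  ¬(F ∨ T)
  →3  ¬F ∧ ¬T
  →4  T ∧ ¬T
  →5  ¬T
  →6  F

Answer: normal form = F  (in 6 steps)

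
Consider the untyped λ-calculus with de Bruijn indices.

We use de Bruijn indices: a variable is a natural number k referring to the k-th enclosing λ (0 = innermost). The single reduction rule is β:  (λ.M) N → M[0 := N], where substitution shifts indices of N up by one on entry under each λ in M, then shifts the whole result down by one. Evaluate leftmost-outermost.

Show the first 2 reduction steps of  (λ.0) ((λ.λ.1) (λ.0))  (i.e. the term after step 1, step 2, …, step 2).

Answer: after 2 steps: λ.λ.0

Reduction:
  start: (λ.0) ((λ.λ.1) (λ.0))
  →1  (λ.λ.1) (λ.0)
  →2  λ.λ.0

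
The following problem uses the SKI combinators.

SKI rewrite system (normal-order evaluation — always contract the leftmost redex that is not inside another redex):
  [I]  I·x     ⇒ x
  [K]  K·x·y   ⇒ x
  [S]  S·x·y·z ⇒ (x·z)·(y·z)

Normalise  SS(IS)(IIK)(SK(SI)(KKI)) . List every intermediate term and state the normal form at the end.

  start: SS(IS)(IIK)(SK(SI)(KKI))
  step 1: S(IIK)(IS(IIK))(SK(SI)(KKI))
  step 2: IIK(SK(SI)(KKI))(IS(IIK)(SK(SI)(KKI)))
  step 3: IK(SK(SI)(KKI))(IS(IIK)(SK(SI)(KKI)))
  step 4: K(SK(SI)(KKI))(IS(IIK)(SK(SI)(KKI)))
  step 5: SK(SI)(KKI)
  step 6: K(KKI)(SI(KKI))
  step 7: KKI
  step 8: K

Answer: normal form = K  (in 8 steps)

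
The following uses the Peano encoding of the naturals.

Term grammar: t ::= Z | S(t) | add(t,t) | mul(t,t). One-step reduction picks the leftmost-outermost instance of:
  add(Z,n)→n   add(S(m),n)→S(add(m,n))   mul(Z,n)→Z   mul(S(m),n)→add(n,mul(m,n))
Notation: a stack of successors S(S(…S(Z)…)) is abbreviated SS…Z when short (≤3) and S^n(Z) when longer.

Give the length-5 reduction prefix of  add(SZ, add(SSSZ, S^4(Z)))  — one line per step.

  start: add(SZ, add(SSSZ, S^4(Z)))
  →1  S(add(Z, add(SSSZ, S^4(Z))))
  →2  S(add(SSSZ, S^4(Z)))
  →3  S(S(add(SSZ, S^4(Z))))
  →4  S(S(S(add(SZ, S^4(Z)))))
  →5  S(S(S(S(add(Z, S^4(Z))))))

Answer: after 5 steps: S(S(S(S(add(Z, S^4(Z))))))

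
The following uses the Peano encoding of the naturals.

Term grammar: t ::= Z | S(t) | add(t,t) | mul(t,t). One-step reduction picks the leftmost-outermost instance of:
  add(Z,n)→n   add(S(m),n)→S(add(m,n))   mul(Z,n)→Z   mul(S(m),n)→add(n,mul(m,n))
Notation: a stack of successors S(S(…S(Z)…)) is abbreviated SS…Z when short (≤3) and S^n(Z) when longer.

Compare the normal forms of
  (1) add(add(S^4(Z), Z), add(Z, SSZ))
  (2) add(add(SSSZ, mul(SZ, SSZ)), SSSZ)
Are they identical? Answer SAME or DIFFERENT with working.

Term A:
  start: add(add(S^4(Z), Z), add(Z, SSZ))
  [1] add(S(add(SSSZ, Z)), add(Z, SSZ))
  [2] S(add(add(SSSZ, Z), add(Z, SSZ)))
  [3] S(add(S(add(SSZ, Z)), add(Z, SSZ)))
  [4] S(S(add(add(SSZ, Z), add(Z, SSZ))))
  [5] S(S(add(S(add(SZ, Z)), add(Z, SSZ))))
  [6] S(S(S(add(add(SZ, Z), add(Z, SSZ)))))
  [7] S(S(S(add(S(add(Z, Z)), add(Z, SSZ)))))
  [8] S(S(S(S(add(add(Z, Z), add(Z, SSZ))))))
  [9] S(S(S(S(add(Z, add(Z, SSZ))))))
  [10] S(S(S(S(add(Z, SSZ)))))
  [11] S^6(Z)

Term B:
  start: add(add(SSSZ, mul(SZ, SSZ)), SSSZ)
  [1] add(S(add(SSZ, mul(SZ, SSZ))), SSSZ)
  [2] S(add(add(SSZ, mul(SZ, SSZ)), SSSZ))
  [3] S(add(S(add(SZ, mul(SZ, SSZ))), SSSZ))
  [4] S(S(add(add(SZ, mul(SZ, SSZ)), SSSZ)))
  [5] S(S(add(S(add(Z, mul(SZ, SSZ))), SSSZ)))
  [6] S(S(S(add(add(Z, mul(SZ, SSZ)), SSSZ))))
  [7] S(S(S(add(mul(SZ, SSZ), SSSZ))))
  [8] S(S(S(add(add(SSZ, mul(Z, SSZ)), SSSZ))))
  [9] S(S(S(add(S(add(SZ, mul(Z, SSZ))), SSSZ))))
  [10] S(S(S(S(add(add(SZ, mul(Z, SSZ)), SSSZ)))))
  [11] S(S(S(S(add(S(add(Z, mul(Z, SSZ))), SSSZ)))))
  [12] S(S(S(S(S(add(add(Z, mul(Z, SSZ)), SSSZ))))))
  [13] S(S(S(S(S(add(mul(Z, SSZ), SSSZ))))))
  [14] S(S(S(S(S(add(Z, SSSZ))))))
  [15] S^8(Z)

Answer: DIFFERENT — A ⇓ S^6(Z), B ⇓ S^8(Z)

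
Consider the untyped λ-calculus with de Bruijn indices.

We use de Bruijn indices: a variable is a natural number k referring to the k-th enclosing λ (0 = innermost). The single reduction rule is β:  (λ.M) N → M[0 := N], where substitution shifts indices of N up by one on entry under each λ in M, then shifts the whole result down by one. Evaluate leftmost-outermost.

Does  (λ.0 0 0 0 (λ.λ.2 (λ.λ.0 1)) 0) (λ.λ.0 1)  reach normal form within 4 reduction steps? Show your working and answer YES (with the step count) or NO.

  start: (λ.0 0 0 0 (λ.λ.2 (λ.λ.0 1)) 0) (λ.λ.0 1)
  step 1: (λ.λ.0 1) (λ.λ.0 1) (λ.λ.0 1) (λ.λ.0 1) (λ.λ.(λ.λ.0 1) (λ.λ.0 1)) (λ.λ.0 1)
  step 2: (λ.0 (λ.λ.0 1)) (λ.λ.0 1) (λ.λ.0 1) (λ.λ.(λ.λ.0 1) (λ.λ.0 1)) (λ.λ.0 1)
  step 3: (λ.λ.0 1) (λ.λ.0 1) (λ.λ.0 1) (λ.λ.(λ.λ.0 1) (λ.λ.0 1)) (λ.λ.0 1)
  step 4: (λ.0 (λ.λ.0 1)) (λ.λ.0 1) (λ.λ.(λ.λ.0 1) (λ.λ.0 1)) (λ.λ.0 1)

Answer: NO — after 4 steps the term is (λ.0 (λ.λ.0 1)) (λ.λ.0 1) (λ.λ.(λ.λ.0 1) (λ.λ.0 1)) (λ.λ.0 1), not yet normal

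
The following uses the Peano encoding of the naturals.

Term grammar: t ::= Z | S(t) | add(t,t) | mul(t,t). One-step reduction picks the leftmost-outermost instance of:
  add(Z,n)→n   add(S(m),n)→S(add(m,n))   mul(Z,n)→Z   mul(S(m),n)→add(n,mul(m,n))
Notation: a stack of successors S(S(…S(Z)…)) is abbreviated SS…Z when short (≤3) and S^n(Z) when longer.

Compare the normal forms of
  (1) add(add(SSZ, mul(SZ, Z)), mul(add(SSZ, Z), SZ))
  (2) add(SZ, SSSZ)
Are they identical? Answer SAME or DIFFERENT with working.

Term A:
  start: add(add(SSZ, mul(SZ, Z)), mul(add(SSZ, Z), SZ))
  [1] add(S(add(SZ, mul(SZ, Z))), mul(add(SSZ, Z), SZ))
  [2] S(add(add(SZ, mul(SZ, Z)), mul(add(SSZ, Z), SZ)))
  [3] S(add(S(add(Z, mul(SZ, Z))), mul(add(SSZ, Z), SZ)))
  [4] S(S(add(add(Z, mul(SZ, Z)), mul(add(SSZ, Z), SZ))))
  [5] S(S(add(mul(SZ, Z), mul(add(SSZ, Z), SZ))))
  [6] S(S(add(add(Z, mul(Z, Z)), mul(add(SSZ, Z), SZ))))
  [7] S(S(add(mul(Z, Z), mul(add(SSZ, Z), SZ))))
  [8] S(S(add(Z, mul(add(SSZ, Z), SZ))))
  [9] S(S(mul(add(SSZ, Z), SZ)))
  [10] S(S(mul(S(add(SZ, Z)), SZ)))
  [11] S(S(add(SZ, mul(add(SZ, Z), SZ))))
  [12] S(S(S(add(Z, mul(add(SZ, Z), SZ)))))
  [13] S(S(S(mul(add(SZ, Z), SZ))))
  [14] S(S(S(mul(S(add(Z, Z)), SZ))))
  [15] S(S(S(add(SZ, mul(add(Z, Z), SZ)))))
  [16] S(S(S(S(add(Z, mul(add(Z, Z), SZ))))))
  [17] S(S(S(S(mul(add(Z, Z), SZ)))))
  [18] S(S(S(S(mul(Z, SZ)))))
  [19] S^4(Z)

Term B:
  start: add(SZ, SSSZ)
  [1] S(add(Z, SSSZ))
  [2] S^4(Z)

Answer: SAME — A ⇓ S^4(Z), B ⇓ S^4(Z)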